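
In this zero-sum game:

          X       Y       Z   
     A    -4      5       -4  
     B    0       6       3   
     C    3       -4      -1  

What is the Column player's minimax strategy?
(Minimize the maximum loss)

Column should play X or Z (all achieve the minimum), value = 3

Work:
Column player minimizes Row's maximum payoff:
Column X: max payoff to Row = 3
Column Y: max payoff to Row = 6
Column Z: max payoff to Row = 3
Minimum is 3, achieved by columns X, Z (tied).
Each of X or Z is a minimax strategy.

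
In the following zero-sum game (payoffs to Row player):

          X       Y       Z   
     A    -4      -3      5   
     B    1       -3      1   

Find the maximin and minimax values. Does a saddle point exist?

Maximin = -3, Minimax = -3, Saddle: True

Work:
Row minimums: [-4, -3] → maximin = -3
Column maximums: [1, -3, 5] → minimax = -3
Saddle point exists! Game value = -3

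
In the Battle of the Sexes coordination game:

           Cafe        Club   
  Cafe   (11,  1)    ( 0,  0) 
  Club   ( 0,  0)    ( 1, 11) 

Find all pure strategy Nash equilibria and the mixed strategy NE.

Pure NE: (Cafe, Cafe) and (Club, Club); Mixed NE: p = 0.9167, q = 0.0833

Work:
Check pure NE:
(Cafe, Cafe): (11, 1) - no unilateral deviation beneficial
(Club, Club): (1, 11) - no unilateral deviation beneficial
Mixed NE: P1 plays Cafe with p = 0.9167, P2 plays Cafe with q = 0.0833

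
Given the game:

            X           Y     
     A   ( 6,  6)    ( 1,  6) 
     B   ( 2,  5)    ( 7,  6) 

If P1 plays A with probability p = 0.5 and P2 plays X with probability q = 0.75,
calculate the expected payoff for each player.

E[P1] = 4.0, E[P2] = 5.625

Work:
E[P1] = p·q·π₁(A,X) + p·(1-q)·π₁(A,Y) + (1-p)·q·π₁(B,X) + (1-p)·(1-q)·π₁(B,Y)
= 0.5·0.75·6 + 0.5·0.25·1 + 0.5·0.75·2 + 0.5·0.25·7
= 4.0

E[P2] = 5.625 (similar calculation)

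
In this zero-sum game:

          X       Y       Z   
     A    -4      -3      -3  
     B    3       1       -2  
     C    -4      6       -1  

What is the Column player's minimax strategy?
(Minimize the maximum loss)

Column should play Z, value = -1

Work:
Column player minimizes Row's maximum payoff:
Column X: max payoff to Row = 3
Column Y: max payoff to Row = 6
Column Z: max payoff to Row = -1
Minimum is -1, achieved by column Z.
Minimax strategy: Z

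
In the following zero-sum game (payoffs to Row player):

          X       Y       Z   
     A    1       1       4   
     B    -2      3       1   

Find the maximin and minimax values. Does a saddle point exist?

Maximin = 1, Minimax = 1, Saddle: True

Work:
Row minimums: [1, -2] → maximin = 1
Column maximums: [1, 3, 4] → minimax = 1
Saddle point exists! Game value = 1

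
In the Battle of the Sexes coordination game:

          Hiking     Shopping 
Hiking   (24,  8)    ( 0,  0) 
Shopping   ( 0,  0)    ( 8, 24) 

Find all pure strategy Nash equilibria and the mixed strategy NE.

Pure NE: (Hiking, Hiking) and (Shopping, Shopping); Mixed NE: p = 0.75, q = 0.25

Work:
Check pure NE:
(Hiking, Hiking): (24, 8) - no unilateral deviation beneficial
(Shopping, Shopping): (8, 24) - no unilateral deviation beneficial
Mixed NE: P1 plays Hiking with p = 0.75, P2 plays Hiking with q = 0.25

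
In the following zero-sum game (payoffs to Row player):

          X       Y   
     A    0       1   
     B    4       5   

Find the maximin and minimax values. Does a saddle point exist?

Maximin = 4, Minimax = 4, Saddle: True

Work:
Row minimums: [0, 4] → maximin = 4
Column maximums: [4, 5] → minimax = 4
Saddle point exists! Game value = 4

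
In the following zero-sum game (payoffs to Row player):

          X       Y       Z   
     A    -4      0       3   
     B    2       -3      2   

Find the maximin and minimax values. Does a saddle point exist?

Maximin = -3, Minimax = 0, Saddle: False

Work:
Row minimums: [-4, -3] → maximin = -3
Column maximums: [2, 0, 3] → minimax = 0
No saddle point (maximin ≠ minimax). Mixed strategy needed.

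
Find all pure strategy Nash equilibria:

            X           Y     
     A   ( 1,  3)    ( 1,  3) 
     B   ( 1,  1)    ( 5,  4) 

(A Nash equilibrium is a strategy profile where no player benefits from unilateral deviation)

Nash equilibrium: (A, X), (B, Y)

Work:
Best responses:
  P1 vs X: payoffs [1, 1] → best response A/B (payoff 1)
  P1 vs Y: payoffs [1, 5] → best response B (payoff 5)
  P2 vs A: payoffs [3, 3] → best response X/Y (payoff 3)
  P2 vs B: payoffs [1, 4] → best response Y (payoff 4)
Mutual best responses: (A,X), (B,Y) → Nash equilibria.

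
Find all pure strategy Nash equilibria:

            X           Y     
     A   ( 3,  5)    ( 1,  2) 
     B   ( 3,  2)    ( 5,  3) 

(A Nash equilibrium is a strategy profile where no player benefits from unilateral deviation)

Nash equilibrium: (A, X), (B, Y)

Work:
Best responses:
  P1 vs X: payoffs [3, 3] → best response A/B (payoff 3)
  P1 vs Y: payoffs [1, 5] → best response B (payoff 5)
  P2 vs A: payoffs [5, 2] → best response X (payoff 5)
  P2 vs B: payoffs [2, 3] → best response Y (payoff 3)
Mutual best responses: (A,X), (B,Y) → Nash equilibria.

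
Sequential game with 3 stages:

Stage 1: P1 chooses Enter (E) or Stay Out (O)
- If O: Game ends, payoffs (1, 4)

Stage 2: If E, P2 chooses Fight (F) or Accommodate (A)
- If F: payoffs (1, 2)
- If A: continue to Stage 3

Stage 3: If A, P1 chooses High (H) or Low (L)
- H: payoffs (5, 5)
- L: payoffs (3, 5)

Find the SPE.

SPE: (E, A, H); Outcome (5, 5)

Work:
Stage 3: P1 chooses H (5 vs 3)
Stage 2: P2: F->2, A->5 (anticipating H). Choose A
Stage 1: P1: O->1, E->5 (anticipating A, H). Choose E
SPE path: E -> A -> H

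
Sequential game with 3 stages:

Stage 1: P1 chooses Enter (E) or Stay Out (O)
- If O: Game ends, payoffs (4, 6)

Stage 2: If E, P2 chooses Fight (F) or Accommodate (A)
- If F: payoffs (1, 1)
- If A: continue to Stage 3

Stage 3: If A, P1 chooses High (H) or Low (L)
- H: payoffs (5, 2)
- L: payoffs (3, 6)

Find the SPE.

SPE: (E, A, H); Outcome (5, 2)

Work:
Stage 3: P1 chooses H (5 vs 3)
Stage 2: P2: F->1, A->2 (anticipating H). Choose A
Stage 1: P1: O->4, E->5 (anticipating A, H). Choose E
SPE path: E -> A -> H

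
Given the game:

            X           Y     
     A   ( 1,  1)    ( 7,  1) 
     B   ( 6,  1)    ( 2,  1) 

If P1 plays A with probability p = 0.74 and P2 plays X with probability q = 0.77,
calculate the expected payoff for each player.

E[P1] = 3.082, E[P2] = 1.0

Work:
E[P1] = p·q·π₁(A,X) + p·(1-q)·π₁(A,Y) + (1-p)·q·π₁(B,X) + (1-p)·(1-q)·π₁(B,Y)
= 0.74·0.77·1 + 0.74·0.23·7 + 0.26·0.77·6 + 0.26·0.23·2
= 3.082

E[P2] = 1.0 (similar calculation)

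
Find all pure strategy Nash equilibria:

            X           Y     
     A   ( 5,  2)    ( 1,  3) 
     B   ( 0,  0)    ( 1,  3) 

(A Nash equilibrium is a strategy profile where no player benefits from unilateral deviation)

Nash equilibrium: (A, Y), (B, Y)

Work:
Best responses:
  P1 vs X: payoffs [5, 0] → best response A (payoff 5)
  P1 vs Y: payoffs [1, 1] → best response A/B (payoff 1)
  P2 vs A: payoffs [2, 3] → best response Y (payoff 3)
  P2 vs B: payoffs [0, 3] → best response Y (payoff 3)
Mutual best responses: (A,Y), (B,Y) → Nash equilibria.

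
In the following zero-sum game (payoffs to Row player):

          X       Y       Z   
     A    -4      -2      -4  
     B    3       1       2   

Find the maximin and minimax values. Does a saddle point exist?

Maximin = 1, Minimax = 1, Saddle: True

Work:
Row minimums: [-4, 1] → maximin = 1
Column maximums: [3, 1, 2] → minimax = 1
Saddle point exists! Game value = 1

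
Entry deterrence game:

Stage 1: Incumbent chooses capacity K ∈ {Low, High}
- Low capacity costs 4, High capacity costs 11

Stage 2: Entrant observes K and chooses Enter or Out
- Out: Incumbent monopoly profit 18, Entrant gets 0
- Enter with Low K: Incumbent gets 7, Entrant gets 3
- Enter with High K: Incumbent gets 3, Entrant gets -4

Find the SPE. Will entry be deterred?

SPE: (High, Enter|Low, Out|High); Entry deterred. Incumbent net profit = 7

Work:
After Low K: Entrant enters (3 > 0)
After High K: Entrant stays out (-4 < 0)
Incumbent: Low → 7−4=3, High → 18−11=7
Incumbent chooses High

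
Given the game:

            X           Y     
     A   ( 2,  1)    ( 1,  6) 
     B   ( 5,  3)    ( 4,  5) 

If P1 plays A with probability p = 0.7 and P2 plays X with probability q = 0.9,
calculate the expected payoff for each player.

E[P1] = 2.8, E[P2] = 2.01

Work:
E[P1] = p·q·π₁(A,X) + p·(1-q)·π₁(A,Y) + (1-p)·q·π₁(B,X) + (1-p)·(1-q)·π₁(B,Y)
= 0.7·0.9·2 + 0.7·0.1·1 + 0.3·0.9·5 + 0.3·0.1·4
= 2.8

E[P2] = 2.01 (similar calculation)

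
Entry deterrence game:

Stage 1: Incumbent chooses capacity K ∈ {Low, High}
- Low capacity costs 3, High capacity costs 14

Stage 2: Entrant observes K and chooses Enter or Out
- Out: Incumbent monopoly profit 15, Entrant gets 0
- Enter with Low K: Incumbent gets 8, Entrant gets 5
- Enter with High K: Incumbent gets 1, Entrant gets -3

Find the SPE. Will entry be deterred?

SPE: (Low, Enter|Low, Out|High); Entry not deterred. Incumbent net profit = 5, Entrant gets 5

Work:
After Low K: Entrant enters (5 > 0)
After High K: Entrant stays out (-3 < 0)
Incumbent: Low → 8−3=5, High → 15−14=1
Incumbent chooses Low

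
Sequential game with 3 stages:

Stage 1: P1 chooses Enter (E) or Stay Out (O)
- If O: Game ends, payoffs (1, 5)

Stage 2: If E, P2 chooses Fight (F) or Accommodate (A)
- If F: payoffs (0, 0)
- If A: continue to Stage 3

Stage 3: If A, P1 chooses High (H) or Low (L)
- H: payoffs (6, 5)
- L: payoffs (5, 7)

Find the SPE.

SPE: (E, A, H); Outcome (6, 5)

Work:
Stage 3: P1 chooses H (6 vs 5)
Stage 2: P2: F->0, A->5 (anticipating H). Choose A
Stage 1: P1: O->1, E->6 (anticipating A, H). Choose E
SPE path: E -> A -> H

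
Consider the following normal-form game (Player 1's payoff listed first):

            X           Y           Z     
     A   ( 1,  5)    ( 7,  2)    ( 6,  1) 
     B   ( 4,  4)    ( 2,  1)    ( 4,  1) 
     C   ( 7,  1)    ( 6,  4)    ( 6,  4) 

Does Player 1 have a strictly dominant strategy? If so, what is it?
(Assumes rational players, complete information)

No strictly dominant strategy exists for Player 1

Work:
A strategy strictly dominates another if it gives a strictly higher payoff against every opponent action. Compare each pair of P1's strategies column-by-column:
  A vs B: [1 vs 4, 7 vs 2, 6 vs 4] → A does not strictly dominate B (column X: 1 ≤ 4)
  A vs C: [1 vs 7, 7 vs 6, 6 vs 6] → A does not strictly dominate C (column X: 1 ≤ 7)
  B vs A: [4 vs 1, 2 vs 7, 4 vs 6] → B does not strictly dominate A (column Y: 2 ≤ 7)
  B vs C: [4 vs 7, 2 vs 6, 4 vs 6] → B does not strictly dominate C (column X: 4 ≤ 7)
  C vs A: [7 vs 1, 6 vs 7, 6 vs 6] → C does not strictly dominate A (column Y: 6 ≤ 7)
  C vs B: [7 vs 4, 6 vs 2, 6 vs 4] → C strictly dominates B
No single strategy strictly dominates all others → no strictly dominant strategy.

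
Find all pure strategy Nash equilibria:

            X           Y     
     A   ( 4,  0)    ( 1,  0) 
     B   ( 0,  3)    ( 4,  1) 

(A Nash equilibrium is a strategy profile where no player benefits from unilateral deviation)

Nash equilibrium: (A, X)

Work:
Best responses:
  P1 vs X: payoffs [4, 0] → best response A (payoff 4)
  P1 vs Y: payoffs [1, 4] → best response B (payoff 4)
  P2 vs A: payoffs [0, 0] → best response X/Y (payoff 0)
  P2 vs B: payoffs [3, 1] → best response X (payoff 3)
Mutual best responses: (A,X) → Nash equilibria.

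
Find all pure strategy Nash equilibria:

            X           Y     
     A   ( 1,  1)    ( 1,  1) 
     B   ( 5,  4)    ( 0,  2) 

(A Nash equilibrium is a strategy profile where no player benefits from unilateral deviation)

Nash equilibrium: (A, Y), (B, X)

Work:
Best responses:
  P1 vs X: payoffs [1, 5] → best response B (payoff 5)
  P1 vs Y: payoffs [1, 0] → best response A (payoff 1)
  P2 vs A: payoffs [1, 1] → best response X/Y (payoff 1)
  P2 vs B: payoffs [4, 2] → best response X (payoff 4)
Mutual best responses: (A,Y), (B,X) → Nash equilibria.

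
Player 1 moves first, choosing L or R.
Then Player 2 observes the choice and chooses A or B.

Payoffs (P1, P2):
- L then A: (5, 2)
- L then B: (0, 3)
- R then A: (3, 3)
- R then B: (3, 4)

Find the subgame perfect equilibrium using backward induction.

P1 plays R, P2 plays B after L and B after R; Payoff (3, 4)

Work:
Backward induction:
After L: P2 chooses B → P1 gets 0
After R: P2 chooses B → P1 gets 3
P1 chooses R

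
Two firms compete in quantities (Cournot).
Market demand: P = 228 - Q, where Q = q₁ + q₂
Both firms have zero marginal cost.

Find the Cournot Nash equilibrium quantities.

q₁* = q₂* = 76.0; P* = 76.0

Work:
Profit: π_i = P·q_i = (a - q_i - q_j)·q_i
FOC: ∂π_i/∂q_i = a - 2q_i - q_j = 0
Reaction function: q_i = (228 - q_j)/2
Symmetry: q* = 228/3 = 76.0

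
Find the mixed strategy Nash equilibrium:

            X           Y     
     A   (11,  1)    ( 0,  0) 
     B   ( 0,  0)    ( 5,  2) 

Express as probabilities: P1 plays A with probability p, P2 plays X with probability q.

p = 0.6667, q = 0.3125

Work:
Find probabilities that make opponent indifferent:
P2 chooses q to make P1 indifferent between A and B
P1 chooses p to make P2 indifferent between X and Y
Mixed NE: P1 plays (A: 0.6667, B: 0.3333), P2 plays (X: 0.3125, Y: 0.6875)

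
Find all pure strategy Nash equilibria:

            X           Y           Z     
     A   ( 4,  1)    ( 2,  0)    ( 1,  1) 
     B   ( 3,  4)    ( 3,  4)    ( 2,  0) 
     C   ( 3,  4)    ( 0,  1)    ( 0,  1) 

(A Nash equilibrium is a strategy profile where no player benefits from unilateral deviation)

Nash equilibrium: (A, X), (B, Y)

Work:
Best responses:
  P1 vs X: payoffs [4, 3, 3] → best response A (payoff 4)
  P1 vs Y: payoffs [2, 3, 0] → best response B (payoff 3)
  P1 vs Z: payoffs [1, 2, 0] → best response B (payoff 2)
  P2 vs A: payoffs [1, 0, 1] → best response X/Z (payoff 1)
  P2 vs B: payoffs [4, 4, 0] → best response X/Y (payoff 4)
  P2 vs C: payoffs [4, 1, 1] → best response X (payoff 4)
Mutual best responses: (A,X), (B,Y) → Nash equilibria.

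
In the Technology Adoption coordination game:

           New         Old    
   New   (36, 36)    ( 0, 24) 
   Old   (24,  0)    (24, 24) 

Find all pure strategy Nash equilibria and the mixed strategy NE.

Pure NE: (New, New) and (Old, Old); Mixed NE: p = 0.6667, q = 0.6667

Work:
Check pure NE:
(New, New): (36, 36) - no unilateral deviation beneficial
(Old, Old): (24, 24) - no unilateral deviation beneficial
Mixed NE: P1 plays New with p = 0.6667, P2 plays New with q = 0.6667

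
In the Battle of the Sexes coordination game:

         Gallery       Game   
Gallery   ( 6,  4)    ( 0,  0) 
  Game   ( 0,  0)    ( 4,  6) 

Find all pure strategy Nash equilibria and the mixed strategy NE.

Pure NE: (Gallery, Gallery) and (Game, Game); Mixed NE: p = 0.6, q = 0.4

Work:
Check pure NE:
(Gallery, Gallery): (6, 4) - no unilateral deviation beneficial
(Game, Game): (4, 6) - no unilateral deviation beneficial
Mixed NE: P1 plays Gallery with p = 0.6, P2 plays Gallery with q = 0.4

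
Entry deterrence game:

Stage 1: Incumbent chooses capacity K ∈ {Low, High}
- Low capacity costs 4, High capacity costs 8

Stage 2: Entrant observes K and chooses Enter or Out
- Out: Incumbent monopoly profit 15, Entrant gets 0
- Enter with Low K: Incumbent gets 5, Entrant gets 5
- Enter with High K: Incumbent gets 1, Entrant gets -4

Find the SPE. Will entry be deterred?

SPE: (High, Enter|Low, Out|High); Entry deterred. Incumbent net profit = 7

Work:
After Low K: Entrant enters (5 > 0)
After High K: Entrant stays out (-4 < 0)
Incumbent: Low → 5−4=1, High → 15−8=7
Incumbent chooses High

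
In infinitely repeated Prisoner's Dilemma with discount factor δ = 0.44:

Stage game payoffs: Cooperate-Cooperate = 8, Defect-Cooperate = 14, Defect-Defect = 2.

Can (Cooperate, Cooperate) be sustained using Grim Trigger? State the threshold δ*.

δ* = 0.5; since δ = 0.44 < 0.5, cooperation cannot be sustained

Work:
For Grim Trigger:
Cooperate forever: 8/(1-δ)
Defect then punished: 14 + 2·δ/(1-δ)
Need: 8/(1-δ) ≥ 14 + 2·δ/(1-δ)
Solving: δ ≥ (T-R)/(T-P) = (14-8)/(14-2) = 0.5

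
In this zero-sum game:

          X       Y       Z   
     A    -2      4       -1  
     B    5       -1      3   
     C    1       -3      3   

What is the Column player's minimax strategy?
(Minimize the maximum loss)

Column should play Z, value = 3

Work:
Column player minimizes Row's maximum payoff:
Column X: max payoff to Row = 5
Column Y: max payoff to Row = 4
Column Z: max payoff to Row = 3
Minimum is 3, achieved by column Z.
Minimax strategy: Z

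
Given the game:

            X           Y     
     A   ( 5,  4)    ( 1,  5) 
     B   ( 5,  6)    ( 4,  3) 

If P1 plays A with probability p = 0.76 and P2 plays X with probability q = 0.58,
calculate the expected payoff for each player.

E[P1] = 3.6224, E[P2] = 4.4968

Work:
E[P1] = p·q·π₁(A,X) + p·(1-q)·π₁(A,Y) + (1-p)·q·π₁(B,X) + (1-p)·(1-q)·π₁(B,Y)
= 0.76·0.58·5 + 0.76·0.42·1 + 0.24·0.58·5 + 0.24·0.42·4
= 3.6224

E[P2] = 4.4968 (similar calculation)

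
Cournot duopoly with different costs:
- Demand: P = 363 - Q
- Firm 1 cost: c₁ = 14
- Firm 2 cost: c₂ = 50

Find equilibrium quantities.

q₁* = 128.33, q₂* = 92.33

Work:
Reaction: q₁ = (363 - 14 - q₂)/2
Reaction: q₂ = (363 - 50 - q₁)/2
Solve simultaneously:
q₁* = (363 - 2×14 + 50)/3 = 128.33
q₂* = (363 - 2×50 + 14)/3 = 92.33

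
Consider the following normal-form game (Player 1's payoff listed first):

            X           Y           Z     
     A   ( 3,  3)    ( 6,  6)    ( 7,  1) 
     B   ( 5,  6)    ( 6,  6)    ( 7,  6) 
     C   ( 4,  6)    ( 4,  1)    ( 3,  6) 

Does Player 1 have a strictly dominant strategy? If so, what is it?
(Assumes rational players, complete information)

No strictly dominant strategy exists for Player 1

Work:
A strategy strictly dominates another if it gives a strictly higher payoff against every opponent action. Compare each pair of P1's strategies column-by-column:
  A vs B: [3 vs 5, 6 vs 6, 7 vs 7] → A does not strictly dominate B (column X: 3 ≤ 5)
  A vs C: [3 vs 4, 6 vs 4, 7 vs 3] → A does not strictly dominate C (column X: 3 ≤ 4)
  B vs A: [5 vs 3, 6 vs 6, 7 vs 7] → B does not strictly dominate A (column Y: 6 ≤ 6)
  B vs C: [5 vs 4, 6 vs 4, 7 vs 3] → B strictly dominates C
  C vs A: [4 vs 3, 4 vs 6, 3 vs 7] → C does not strictly dominate A (column Y: 4 ≤ 6)
  C vs B: [4 vs 5, 4 vs 6, 3 vs 7] → C does not strictly dominate B (column X: 4 ≤ 5)
No single strategy strictly dominates all others → no strictly dominant strategy.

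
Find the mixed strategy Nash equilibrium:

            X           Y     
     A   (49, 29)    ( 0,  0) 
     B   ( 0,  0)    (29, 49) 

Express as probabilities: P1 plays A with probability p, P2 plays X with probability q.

p = 0.6282, q = 0.3718

Work:
Find probabilities that make opponent indifferent:
P2 chooses q to make P1 indifferent between A and B
P1 chooses p to make P2 indifferent between X and Y
Mixed NE: P1 plays (A: 0.6282, B: 0.3718), P2 plays (X: 0.3718, Y: 0.6282)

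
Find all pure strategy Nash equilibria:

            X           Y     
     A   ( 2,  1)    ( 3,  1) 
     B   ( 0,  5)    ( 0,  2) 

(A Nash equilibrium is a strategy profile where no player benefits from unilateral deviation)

Nash equilibrium: (A, X), (A, Y)

Work:
Best responses:
  P1 vs X: payoffs [2, 0] → best response A (payoff 2)
  P1 vs Y: payoffs [3, 0] → best response A (payoff 3)
  P2 vs A: payoffs [1, 1] → best response X/Y (payoff 1)
  P2 vs B: payoffs [5, 2] → best response X (payoff 5)
Mutual best responses: (A,X), (A,Y) → Nash equilibria.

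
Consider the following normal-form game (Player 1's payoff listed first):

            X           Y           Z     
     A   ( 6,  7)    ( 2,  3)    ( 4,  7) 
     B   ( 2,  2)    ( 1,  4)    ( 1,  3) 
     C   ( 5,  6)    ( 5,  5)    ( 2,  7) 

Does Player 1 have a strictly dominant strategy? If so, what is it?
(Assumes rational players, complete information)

No strictly dominant strategy exists for Player 1

Work:
A strategy strictly dominates another if it gives a strictly higher payoff against every opponent action. Compare each pair of P1's strategies column-by-column:
  A vs B: [6 vs 2, 2 vs 1, 4 vs 1] → A strictly dominates B
  A vs C: [6 vs 5, 2 vs 5, 4 vs 2] → A does not strictly dominate C (column Y: 2 ≤ 5)
  B vs A: [2 vs 6, 1 vs 2, 1 vs 4] → B does not strictly dominate A (column X: 2 ≤ 6)
  B vs C: [2 vs 5, 1 vs 5, 1 vs 2] → B does not strictly dominate C (column X: 2 ≤ 5)
  C vs A: [5 vs 6, 5 vs 2, 2 vs 4] → C does not strictly dominate A (column X: 5 ≤ 6)
  C vs B: [5 vs 2, 5 vs 1, 2 vs 1] → C strictly dominates B
No single strategy strictly dominates all others → no strictly dominant strategy.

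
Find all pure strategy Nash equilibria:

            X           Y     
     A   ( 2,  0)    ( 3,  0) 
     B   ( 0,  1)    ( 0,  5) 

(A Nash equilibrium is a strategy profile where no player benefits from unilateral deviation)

Nash equilibrium: (A, X), (A, Y)

Work:
Best responses:
  P1 vs X: payoffs [2, 0] → best response A (payoff 2)
  P1 vs Y: payoffs [3, 0] → best response A (payoff 3)
  P2 vs A: payoffs [0, 0] → best response X/Y (payoff 0)
  P2 vs B: payoffs [1, 5] → best response Y (payoff 5)
Mutual best responses: (A,X), (A,Y) → Nash equilibria.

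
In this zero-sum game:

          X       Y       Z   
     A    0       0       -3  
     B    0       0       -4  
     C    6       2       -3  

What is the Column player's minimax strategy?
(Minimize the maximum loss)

Column should play Z, value = -3

Work:
Column player minimizes Row's maximum payoff:
Column X: max payoff to Row = 6
Column Y: max payoff to Row = 2
Column Z: max payoff to Row = -3
Minimum is -3, achieved by column Z.
Minimax strategy: Z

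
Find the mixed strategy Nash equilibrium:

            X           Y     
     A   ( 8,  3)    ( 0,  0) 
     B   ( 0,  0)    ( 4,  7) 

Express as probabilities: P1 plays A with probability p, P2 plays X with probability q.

p = 0.7, q = 0.3333

Work:
Find probabilities that make opponent indifferent:
P2 chooses q to make P1 indifferent between A and B
P1 chooses p to make P2 indifferent between X and Y
Mixed NE: P1 plays (A: 0.7, B: 0.3), P2 plays (X: 0.3333, Y: 0.6667)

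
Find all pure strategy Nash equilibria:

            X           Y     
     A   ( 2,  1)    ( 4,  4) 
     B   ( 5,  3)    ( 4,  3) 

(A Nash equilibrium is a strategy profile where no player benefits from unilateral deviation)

Nash equilibrium: (A, Y), (B, X), (B, Y)

Work:
Best responses:
  P1 vs X: payoffs [2, 5] → best response B (payoff 5)
  P1 vs Y: payoffs [4, 4] → best response A/B (payoff 4)
  P2 vs A: payoffs [1, 4] → best response Y (payoff 4)
  P2 vs B: payoffs [3, 3] → best response X/Y (payoff 3)
Mutual best responses: (A,Y), (B,X), (B,Y) → Nash equilibria.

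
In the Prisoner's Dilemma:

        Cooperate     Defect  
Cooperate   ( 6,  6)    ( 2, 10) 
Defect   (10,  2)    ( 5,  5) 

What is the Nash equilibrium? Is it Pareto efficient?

(Defect, Defect) is NE; not Pareto efficient

Work:
Defect dominates Cooperate for both players:
If P2 cooperates: Defect (10) > Cooperate (6)
If P2 defects: Defect (5) > Cooperate (2)
NE: (Defect, Defect) with payoff (5, 5)
But (Cooperate, Cooperate) = (6, 6) Pareto dominates (5, 5)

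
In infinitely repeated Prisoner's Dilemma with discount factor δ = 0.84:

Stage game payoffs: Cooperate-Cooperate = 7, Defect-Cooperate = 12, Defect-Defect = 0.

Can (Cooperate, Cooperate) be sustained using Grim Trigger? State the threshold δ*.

δ* = 0.4167; since δ = 0.84 ≥ 0.4167, cooperation can be sustained

Work:
For Grim Trigger:
Cooperate forever: 7/(1-δ)
Defect then punished: 12 + 0·δ/(1-δ)
Need: 7/(1-δ) ≥ 12 + 0·δ/(1-δ)
Solving: δ ≥ (T-R)/(T-P) = (12-7)/(12-0) = 0.4167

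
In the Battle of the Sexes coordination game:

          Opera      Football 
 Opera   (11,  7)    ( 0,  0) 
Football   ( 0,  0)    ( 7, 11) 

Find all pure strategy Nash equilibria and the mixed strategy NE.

Pure NE: (Opera, Opera) and (Football, Football); Mixed NE: p = 0.6111, q = 0.3889

Work:
Check pure NE:
(Opera, Opera): (11, 7) - no unilateral deviation beneficial
(Football, Football): (7, 11) - no unilateral deviation beneficial
Mixed NE: P1 plays Opera with p = 0.6111, P2 plays Opera with q = 0.3889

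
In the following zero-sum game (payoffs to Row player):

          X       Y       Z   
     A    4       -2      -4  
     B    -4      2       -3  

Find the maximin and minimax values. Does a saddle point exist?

Maximin = -4, Minimax = -3, Saddle: False

Work:
Row minimums: [-4, -4] → maximin = -4
Column maximums: [4, 2, -3] → minimax = -3
No saddle point (maximin ≠ minimax). Mixed strategy needed.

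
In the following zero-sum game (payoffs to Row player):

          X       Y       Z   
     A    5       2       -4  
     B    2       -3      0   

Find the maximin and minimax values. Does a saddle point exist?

Maximin = -3, Minimax = 0, Saddle: False

Work:
Row minimums: [-4, -3] → maximin = -3
Column maximums: [5, 2, 0] → minimax = 0
No saddle point (maximin ≠ minimax). Mixed strategy needed.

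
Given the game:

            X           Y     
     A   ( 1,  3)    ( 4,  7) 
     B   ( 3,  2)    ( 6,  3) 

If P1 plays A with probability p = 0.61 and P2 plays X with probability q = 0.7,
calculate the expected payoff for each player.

E[P1] = 2.68, E[P2] = 3.459

Work:
E[P1] = p·q·π₁(A,X) + p·(1-q)·π₁(A,Y) + (1-p)·q·π₁(B,X) + (1-p)·(1-q)·π₁(B,Y)
= 0.61·0.7·1 + 0.61·0.3·4 + 0.39·0.7·3 + 0.39·0.3·6
= 2.68

E[P2] = 3.459 (similar calculation)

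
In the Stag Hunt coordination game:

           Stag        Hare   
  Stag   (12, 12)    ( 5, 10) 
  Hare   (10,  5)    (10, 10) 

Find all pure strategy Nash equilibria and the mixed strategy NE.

Pure NE: (Stag, Stag) and (Hare, Hare); Mixed NE: p = 0.7143, q = 0.7143

Work:
Check pure NE:
(Stag, Stag): (12, 12) - no unilateral deviation beneficial
(Hare, Hare): (10, 10) - no unilateral deviation beneficial
Mixed NE: P1 plays Stag with p = 0.7143, P2 plays Stag with q = 0.7143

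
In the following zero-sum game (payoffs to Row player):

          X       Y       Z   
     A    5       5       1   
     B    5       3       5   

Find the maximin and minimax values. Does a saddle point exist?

Maximin = 3, Minimax = 5, Saddle: False

Work:
Row minimums: [1, 3] → maximin = 3
Column maximums: [5, 5, 5] → minimax = 5
No saddle point (maximin ≠ minimax). Mixed strategy needed.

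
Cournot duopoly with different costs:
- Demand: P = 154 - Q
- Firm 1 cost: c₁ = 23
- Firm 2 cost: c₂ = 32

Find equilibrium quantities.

q₁* = 46.67, q₂* = 37.67

Work:
Reaction: q₁ = (154 - 23 - q₂)/2
Reaction: q₂ = (154 - 32 - q₁)/2
Solve simultaneously:
q₁* = (154 - 2×23 + 32)/3 = 46.67
q₂* = (154 - 2×32 + 23)/3 = 37.67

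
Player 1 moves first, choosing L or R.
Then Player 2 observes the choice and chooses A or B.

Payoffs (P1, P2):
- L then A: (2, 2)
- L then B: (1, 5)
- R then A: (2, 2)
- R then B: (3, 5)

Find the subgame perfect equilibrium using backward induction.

P1 plays R, P2 plays B after L and B after R; Payoff (3, 5)

Work:
Backward induction:
After L: P2 chooses B → P1 gets 1
After R: P2 chooses B → P1 gets 3
P1 chooses R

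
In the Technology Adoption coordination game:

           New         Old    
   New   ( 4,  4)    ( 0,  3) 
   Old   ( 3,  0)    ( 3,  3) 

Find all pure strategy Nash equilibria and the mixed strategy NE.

Pure NE: (New, New) and (Old, Old); Mixed NE: p = 0.75, q = 0.75

Work:
Check pure NE:
(New, New): (4, 4) - no unilateral deviation beneficial
(Old, Old): (3, 3) - no unilateral deviation beneficial
Mixed NE: P1 plays New with p = 0.75, P2 plays New with q = 0.75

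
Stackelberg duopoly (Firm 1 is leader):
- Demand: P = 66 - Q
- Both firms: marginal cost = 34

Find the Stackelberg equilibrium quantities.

q₁* (leader) = 16.0, q₂* (follower) = 8.0

Work:
Follower's reaction: q₂ = (a - c - q₁)/2
Leader substitutes: π₁ = q₁·(a - q₁ - (a-c-q₁)/2 - c)
FOC: q₁* = (66 - 34)/2 = 16.00
Then: q₂* = (66 - 34 - 16.0)/2 = 8.00
Leader has first-mover advantage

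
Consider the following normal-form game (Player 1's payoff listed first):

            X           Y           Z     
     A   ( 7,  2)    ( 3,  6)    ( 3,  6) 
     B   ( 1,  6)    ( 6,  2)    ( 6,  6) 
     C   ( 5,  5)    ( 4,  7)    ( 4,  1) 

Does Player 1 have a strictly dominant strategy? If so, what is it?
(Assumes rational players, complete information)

No strictly dominant strategy exists for Player 1

Work:
A strategy strictly dominates another if it gives a strictly higher payoff against every opponent action. Compare each pair of P1's strategies column-by-column:
  A vs B: [7 vs 1, 3 vs 6, 3 vs 6] → A does not strictly dominate B (column Y: 3 ≤ 6)
  A vs C: [7 vs 5, 3 vs 4, 3 vs 4] → A does not strictly dominate C (column Y: 3 ≤ 4)
  B vs A: [1 vs 7, 6 vs 3, 6 vs 3] → B does not strictly dominate A (column X: 1 ≤ 7)
  B vs C: [1 vs 5, 6 vs 4, 6 vs 4] → B does not strictly dominate C (column X: 1 ≤ 5)
  C vs A: [5 vs 7, 4 vs 3, 4 vs 3] → C does not strictly dominate A (column X: 5 ≤ 7)
  C vs B: [5 vs 1, 4 vs 6, 4 vs 6] → C does not strictly dominate B (column Y: 4 ≤ 6)
No single strategy strictly dominates all others → no strictly dominant strategy.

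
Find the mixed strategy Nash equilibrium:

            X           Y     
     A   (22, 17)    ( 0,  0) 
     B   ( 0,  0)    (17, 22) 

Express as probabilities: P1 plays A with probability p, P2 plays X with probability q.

p = 0.5641, q = 0.4359

Work:
Find probabilities that make opponent indifferent:
P2 chooses q to make P1 indifferent between A and B
P1 chooses p to make P2 indifferent between X and Y
Mixed NE: P1 plays (A: 0.5641, B: 0.4359), P2 plays (X: 0.4359, Y: 0.5641)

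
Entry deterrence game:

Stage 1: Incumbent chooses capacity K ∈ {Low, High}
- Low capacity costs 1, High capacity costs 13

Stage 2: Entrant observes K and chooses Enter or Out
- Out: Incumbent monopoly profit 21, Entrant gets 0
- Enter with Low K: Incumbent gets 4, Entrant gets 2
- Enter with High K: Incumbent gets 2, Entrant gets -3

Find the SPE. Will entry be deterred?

SPE: (High, Enter|Low, Out|High); Entry deterred. Incumbent net profit = 8

Work:
After Low K: Entrant enters (2 > 0)
After High K: Entrant stays out (-3 < 0)
Incumbent: Low → 4−1=3, High → 21−13=8
Incumbent chooses High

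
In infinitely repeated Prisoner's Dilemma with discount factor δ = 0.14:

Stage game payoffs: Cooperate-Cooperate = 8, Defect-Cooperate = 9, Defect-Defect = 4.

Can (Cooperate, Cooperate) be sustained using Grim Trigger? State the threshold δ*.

δ* = 0.2; since δ = 0.14 < 0.2, cooperation cannot be sustained

Work:
For Grim Trigger:
Cooperate forever: 8/(1-δ)
Defect then punished: 9 + 4·δ/(1-δ)
Need: 8/(1-δ) ≥ 9 + 4·δ/(1-δ)
Solving: δ ≥ (T-R)/(T-P) = (9-8)/(9-4) = 0.2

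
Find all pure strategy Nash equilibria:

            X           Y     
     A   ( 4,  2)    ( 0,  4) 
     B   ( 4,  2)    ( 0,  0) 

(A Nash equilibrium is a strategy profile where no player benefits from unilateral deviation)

Nash equilibrium: (A, Y), (B, X)

Work:
Best responses:
  P1 vs X: payoffs [4, 4] → best response A/B (payoff 4)
  P1 vs Y: payoffs [0, 0] → best response A/B (payoff 0)
  P2 vs A: payoffs [2, 4] → best response Y (payoff 4)
  P2 vs B: payoffs [2, 0] → best response X (payoff 2)
Mutual best responses: (A,Y), (B,X) → Nash equilibria.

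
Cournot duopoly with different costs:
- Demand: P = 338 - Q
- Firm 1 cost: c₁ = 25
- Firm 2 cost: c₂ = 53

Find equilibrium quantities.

q₁* = 113.67, q₂* = 85.67

Work:
Reaction: q₁ = (338 - 25 - q₂)/2
Reaction: q₂ = (338 - 53 - q₁)/2
Solve simultaneously:
q₁* = (338 - 2×25 + 53)/3 = 113.67
q₂* = (338 - 2×53 + 25)/3 = 85.67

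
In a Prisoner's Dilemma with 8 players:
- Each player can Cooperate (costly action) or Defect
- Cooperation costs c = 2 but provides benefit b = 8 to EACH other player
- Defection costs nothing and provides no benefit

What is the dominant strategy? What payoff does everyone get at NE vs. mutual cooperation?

Dominant: Defect; NE payoff = 0; Coop payoff = 54

Work:
Defect dominates (saves cost c = 2, benefit to others is external)
NE: All defect → everyone gets 0
If all cooperate: each receives (7)×8 - 2 = 54
Social dilemma: 54 > 0 but NE gives 0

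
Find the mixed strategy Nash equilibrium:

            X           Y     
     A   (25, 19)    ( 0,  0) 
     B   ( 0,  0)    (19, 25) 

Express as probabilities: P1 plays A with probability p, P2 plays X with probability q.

p = 0.5682, q = 0.4318

Work:
Find probabilities that make opponent indifferent:
P2 chooses q to make P1 indifferent between A and B
P1 chooses p to make P2 indifferent between X and Y
Mixed NE: P1 plays (A: 0.5682, B: 0.4318), P2 plays (X: 0.4318, Y: 0.5682)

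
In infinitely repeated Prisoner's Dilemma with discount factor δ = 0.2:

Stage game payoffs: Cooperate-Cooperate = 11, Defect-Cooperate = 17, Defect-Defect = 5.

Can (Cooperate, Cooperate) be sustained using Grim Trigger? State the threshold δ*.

δ* = 0.5; since δ = 0.2 < 0.5, cooperation cannot be sustained

Work:
For Grim Trigger:
Cooperate forever: 11/(1-δ)
Defect then punished: 17 + 5·δ/(1-δ)
Need: 11/(1-δ) ≥ 17 + 5·δ/(1-δ)
Solving: δ ≥ (T-R)/(T-P) = (17-11)/(17-5) = 0.5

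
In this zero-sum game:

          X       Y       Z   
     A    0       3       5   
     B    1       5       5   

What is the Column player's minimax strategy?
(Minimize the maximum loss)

Column should play X, value = 1

Work:
Column player minimizes Row's maximum payoff:
Column X: max payoff to Row = 1
Column Y: max payoff to Row = 5
Column Z: max payoff to Row = 5
Minimum is 1, achieved by column X.
Minimax strategy: X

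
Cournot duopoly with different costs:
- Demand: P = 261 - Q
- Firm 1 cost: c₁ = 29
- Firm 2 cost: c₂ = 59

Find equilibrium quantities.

q₁* = 87.33, q₂* = 57.33

Work:
Reaction: q₁ = (261 - 29 - q₂)/2
Reaction: q₂ = (261 - 59 - q₁)/2
Solve simultaneously:
q₁* = (261 - 2×29 + 59)/3 = 87.33
q₂* = (261 - 2×59 + 29)/3 = 57.33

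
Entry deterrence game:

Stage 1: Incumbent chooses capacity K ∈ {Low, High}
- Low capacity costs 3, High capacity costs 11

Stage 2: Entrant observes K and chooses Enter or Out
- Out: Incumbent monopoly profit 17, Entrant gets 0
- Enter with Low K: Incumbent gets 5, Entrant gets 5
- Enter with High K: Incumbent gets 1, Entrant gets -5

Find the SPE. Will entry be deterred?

SPE: (High, Enter|Low, Out|High); Entry deterred. Incumbent net profit = 6

Work:
After Low K: Entrant enters (5 > 0)
After High K: Entrant stays out (-5 < 0)
Incumbent: Low → 5−3=2, High → 17−11=6
Incumbent chooses High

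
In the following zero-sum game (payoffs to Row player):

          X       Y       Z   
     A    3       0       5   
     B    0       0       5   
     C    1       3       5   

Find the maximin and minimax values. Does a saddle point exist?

Maximin = 1, Minimax = 3, Saddle: False

Work:
Row minimums: [0, 0, 1] → maximin = 1
Column maximums: [3, 3, 5] → minimax = 3
No saddle point (maximin ≠ minimax). Mixed strategy needed.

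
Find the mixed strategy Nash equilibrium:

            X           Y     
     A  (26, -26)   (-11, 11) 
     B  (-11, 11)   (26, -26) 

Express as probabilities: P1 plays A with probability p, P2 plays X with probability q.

p = 0.5, q = 0.5

Work:
Find probabilities that make opponent indifferent:
P2 chooses q to make P1 indifferent between A and B
P1 chooses p to make P2 indifferent between X and Y
Mixed NE: P1 plays (A: 0.5, B: 0.5), P2 plays (X: 0.5, Y: 0.5)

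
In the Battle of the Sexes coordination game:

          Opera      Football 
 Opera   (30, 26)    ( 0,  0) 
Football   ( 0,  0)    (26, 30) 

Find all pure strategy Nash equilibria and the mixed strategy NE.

Pure NE: (Opera, Opera) and (Football, Football); Mixed NE: p = 0.5357, q = 0.4643

Work:
Check pure NE:
(Opera, Opera): (30, 26) - no unilateral deviation beneficial
(Football, Football): (26, 30) - no unilateral deviation beneficial
Mixed NE: P1 plays Opera with p = 0.5357, P2 plays Opera with q = 0.4643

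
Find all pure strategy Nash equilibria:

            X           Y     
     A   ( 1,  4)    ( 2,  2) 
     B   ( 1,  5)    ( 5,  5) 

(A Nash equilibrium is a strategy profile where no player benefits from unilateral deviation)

Nash equilibrium: (A, X), (B, X), (B, Y)

Work:
Best responses:
  P1 vs X: payoffs [1, 1] → best response A/B (payoff 1)
  P1 vs Y: payoffs [2, 5] → best response B (payoff 5)
  P2 vs A: payoffs [4, 2] → best response X (payoff 4)
  P2 vs B: payoffs [5, 5] → best response X/Y (payoff 5)
Mutual best responses: (A,X), (B,X), (B,Y) → Nash equilibria.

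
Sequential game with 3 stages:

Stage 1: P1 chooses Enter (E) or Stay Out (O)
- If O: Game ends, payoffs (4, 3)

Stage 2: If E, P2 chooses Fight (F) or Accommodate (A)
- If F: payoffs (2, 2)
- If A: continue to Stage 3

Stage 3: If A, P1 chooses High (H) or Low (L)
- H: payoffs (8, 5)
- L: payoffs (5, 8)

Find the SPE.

SPE: (E, A, H); Outcome (8, 5)

Work:
Stage 3: P1 chooses H (8 vs 5)
Stage 2: P2: F->2, A->5 (anticipating H). Choose A
Stage 1: P1: O->4, E->8 (anticipating A, H). Choose E
SPE path: E -> A -> H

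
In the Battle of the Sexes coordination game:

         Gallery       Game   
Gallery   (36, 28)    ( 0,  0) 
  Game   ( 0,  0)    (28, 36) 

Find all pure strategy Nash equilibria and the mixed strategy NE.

Pure NE: (Gallery, Gallery) and (Game, Game); Mixed NE: p = 0.5625, q = 0.4375

Work:
Check pure NE:
(Gallery, Gallery): (36, 28) - no unilateral deviation beneficial
(Game, Game): (28, 36) - no unilateral deviation beneficial
Mixed NE: P1 plays Gallery with p = 0.5625, P2 plays Gallery with q = 0.4375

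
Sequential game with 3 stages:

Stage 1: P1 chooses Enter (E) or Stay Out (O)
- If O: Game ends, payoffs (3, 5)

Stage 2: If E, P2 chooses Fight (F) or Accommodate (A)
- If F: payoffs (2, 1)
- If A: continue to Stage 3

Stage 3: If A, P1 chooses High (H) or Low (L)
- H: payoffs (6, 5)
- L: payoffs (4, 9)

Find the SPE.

SPE: (E, A, H); Outcome (6, 5)

Work:
Stage 3: P1 chooses H (6 vs 4)
Stage 2: P2: F->1, A->5 (anticipating H). Choose A
Stage 1: P1: O->3, E->6 (anticipating A, H). Choose E
SPE path: E -> A -> H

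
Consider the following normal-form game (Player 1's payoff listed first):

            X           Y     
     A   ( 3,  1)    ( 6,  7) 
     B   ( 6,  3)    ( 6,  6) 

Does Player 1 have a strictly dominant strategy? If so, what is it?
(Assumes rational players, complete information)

No strictly dominant strategy exists for Player 1

Work:
A strategy strictly dominates another if it gives a strictly higher payoff against every opponent action. Compare each pair of P1's strategies column-by-column:
  A vs B: [3 vs 6, 6 vs 6] → A does not strictly dominate B (column X: 3 ≤ 6)
  B vs A: [6 vs 3, 6 vs 6] → B does not strictly dominate A (column Y: 6 ≤ 6)
No single strategy strictly dominates all others → no strictly dominant strategy.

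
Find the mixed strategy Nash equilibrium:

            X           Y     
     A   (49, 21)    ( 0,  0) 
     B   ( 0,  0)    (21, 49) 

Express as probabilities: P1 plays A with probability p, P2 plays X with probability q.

p = 0.7, q = 0.3

Work:
Find probabilities that make opponent indifferent:
P2 chooses q to make P1 indifferent between A and B
P1 chooses p to make P2 indifferent between X and Y
Mixed NE: P1 plays (A: 0.7, B: 0.3), P2 plays (X: 0.3, Y: 0.7)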